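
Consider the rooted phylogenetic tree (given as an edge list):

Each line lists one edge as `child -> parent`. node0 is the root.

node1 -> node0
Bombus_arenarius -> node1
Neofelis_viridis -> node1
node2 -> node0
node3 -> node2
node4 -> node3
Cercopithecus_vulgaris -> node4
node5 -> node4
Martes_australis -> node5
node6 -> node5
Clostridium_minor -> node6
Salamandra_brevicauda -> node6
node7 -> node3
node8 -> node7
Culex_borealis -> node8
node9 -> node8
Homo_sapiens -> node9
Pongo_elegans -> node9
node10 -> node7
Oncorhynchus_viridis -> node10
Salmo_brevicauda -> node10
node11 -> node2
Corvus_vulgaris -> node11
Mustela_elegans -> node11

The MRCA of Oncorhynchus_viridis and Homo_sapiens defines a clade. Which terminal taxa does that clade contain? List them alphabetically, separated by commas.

Tracing Oncorhynchus_viridis: it sits inside (Oncorhynchus_viridis,Salmo_brevicauda).
Tracing Homo_sapiens: it sits inside (Homo_sapiens,Pongo_elegans).
The smallest clade enclosing both is ((Culex_borealis,(Homo_sapiens,Pongo_elegans)),(Oncorhynchus_viridis,Salmo_brevicauda)); the answer is its 5 terminal taxa in alphabetical order.

Culex_borealis, Homo_sapiens, Oncorhynchus_viridis, Pongo_elegans, Salmo_brevicauda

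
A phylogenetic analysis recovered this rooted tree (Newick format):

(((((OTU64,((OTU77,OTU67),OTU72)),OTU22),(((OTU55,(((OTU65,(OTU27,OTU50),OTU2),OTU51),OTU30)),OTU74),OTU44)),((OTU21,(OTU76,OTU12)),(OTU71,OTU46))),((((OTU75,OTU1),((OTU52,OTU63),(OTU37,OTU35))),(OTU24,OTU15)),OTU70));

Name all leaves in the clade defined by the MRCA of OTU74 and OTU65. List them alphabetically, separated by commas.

OTU2, OTU27, OTU30, OTU50, OTU51, OTU55, OTU65, OTU74

Tracing OTU74: it sits inside ((OTU55,(((OTU65,(OTU27,OTU50),OTU2),OTU51),OTU30)),OTU74).
Tracing OTU65: it sits inside (OTU65,(OTU27,OTU50),OTU2).
The smallest clade enclosing both is ((OTU55,(((OTU65,(OTU27,OTU50),OTU2),OTU51),OTU30)),OTU74); the answer is its 8 terminal taxa in alphabetical order.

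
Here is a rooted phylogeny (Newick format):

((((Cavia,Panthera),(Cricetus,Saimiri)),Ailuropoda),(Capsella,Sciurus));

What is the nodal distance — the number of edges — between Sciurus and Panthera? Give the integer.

6

The MRCA of Sciurus and Panthera is the root of the tree.
From Sciurus up to that node: 2 branches. From Panthera up to the same node: 4 branches. Total: 2 + 4 = 6.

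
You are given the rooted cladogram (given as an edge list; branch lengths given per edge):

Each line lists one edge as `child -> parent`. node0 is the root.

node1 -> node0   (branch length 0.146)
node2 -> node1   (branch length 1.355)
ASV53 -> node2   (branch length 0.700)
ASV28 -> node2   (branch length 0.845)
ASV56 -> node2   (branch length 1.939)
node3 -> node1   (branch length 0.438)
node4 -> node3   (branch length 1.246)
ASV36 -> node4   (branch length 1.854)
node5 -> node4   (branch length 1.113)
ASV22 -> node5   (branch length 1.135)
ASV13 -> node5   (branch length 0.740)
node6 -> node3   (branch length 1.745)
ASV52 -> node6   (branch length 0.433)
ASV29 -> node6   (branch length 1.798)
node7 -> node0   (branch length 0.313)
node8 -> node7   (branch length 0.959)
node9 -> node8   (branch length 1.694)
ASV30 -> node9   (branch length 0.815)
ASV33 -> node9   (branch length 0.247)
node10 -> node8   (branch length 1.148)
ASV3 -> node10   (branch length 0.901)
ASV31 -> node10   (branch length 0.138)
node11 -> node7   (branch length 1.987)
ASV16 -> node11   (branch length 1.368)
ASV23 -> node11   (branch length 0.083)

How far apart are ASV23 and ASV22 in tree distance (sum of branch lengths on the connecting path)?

6.461

The path runs ASV23 → … → MRCA → … → ASV22; the MRCA is the root of the tree.
Branch lengths along that path: 0.083 + 1.987 + 0.313 + 0.146 + 0.438 + 1.246 + 1.113 + 1.135 = 6.461.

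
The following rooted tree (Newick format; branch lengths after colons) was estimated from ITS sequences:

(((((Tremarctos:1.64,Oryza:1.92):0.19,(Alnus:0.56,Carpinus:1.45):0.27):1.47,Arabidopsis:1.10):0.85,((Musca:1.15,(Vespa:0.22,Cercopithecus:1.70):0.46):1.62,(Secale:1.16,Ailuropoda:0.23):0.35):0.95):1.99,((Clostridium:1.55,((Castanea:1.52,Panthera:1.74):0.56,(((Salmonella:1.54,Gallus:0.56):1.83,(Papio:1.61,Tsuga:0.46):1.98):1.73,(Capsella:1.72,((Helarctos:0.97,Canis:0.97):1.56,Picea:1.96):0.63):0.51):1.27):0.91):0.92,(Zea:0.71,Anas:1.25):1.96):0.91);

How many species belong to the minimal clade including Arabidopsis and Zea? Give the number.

The MRCA of Arabidopsis and Zea is the root, so the clade is the entire tree.
That clade contains 23 terminal taxa: Ailuropoda, Alnus, Anas, Arabidopsis, Canis, Capsella, Carpinus, Castanea, Cercopithecus, Clostridium, Gallus, Helarctos, Musca, Oryza, Panthera, Papio, Picea, Salmonella, Secale, Tremarctos, Tsuga, Vespa, Zea.

23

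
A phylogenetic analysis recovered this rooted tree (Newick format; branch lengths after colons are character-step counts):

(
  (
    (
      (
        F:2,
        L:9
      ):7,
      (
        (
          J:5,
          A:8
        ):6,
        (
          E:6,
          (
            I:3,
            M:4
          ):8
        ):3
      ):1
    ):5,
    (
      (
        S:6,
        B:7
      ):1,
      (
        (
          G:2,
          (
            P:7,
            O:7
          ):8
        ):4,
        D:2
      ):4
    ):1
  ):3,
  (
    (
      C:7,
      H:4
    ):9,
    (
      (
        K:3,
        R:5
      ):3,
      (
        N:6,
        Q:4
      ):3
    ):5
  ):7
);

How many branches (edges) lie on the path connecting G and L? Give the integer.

The MRCA of G and L is the node subtending (((F,L),((J,A),(E,(I,M)))),((S,B),((G,(P,O)),D))).
From G up to that node: 4 branches. From L up to the same node: 3 branches. Total: 4 + 3 = 7.

7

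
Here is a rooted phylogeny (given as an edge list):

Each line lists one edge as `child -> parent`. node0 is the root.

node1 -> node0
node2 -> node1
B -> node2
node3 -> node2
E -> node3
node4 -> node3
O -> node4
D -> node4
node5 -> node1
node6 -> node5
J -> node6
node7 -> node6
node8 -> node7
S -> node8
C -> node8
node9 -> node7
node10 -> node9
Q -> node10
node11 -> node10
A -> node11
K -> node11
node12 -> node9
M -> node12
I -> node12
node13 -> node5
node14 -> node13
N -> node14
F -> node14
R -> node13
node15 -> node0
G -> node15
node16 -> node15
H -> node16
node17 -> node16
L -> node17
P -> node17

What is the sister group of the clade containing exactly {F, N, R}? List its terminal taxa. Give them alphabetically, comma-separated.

The clade containing exactly {F, N, R} attaches to the tree at the node subtending ((J,((S,C),((Q,(A,K)),(M,I)))),((N,F),R)).
The other lineage descending from that same node — the sister group — is (J,((S,C),((Q,(A,K)),(M,I)))); its 8 tips in alphabetical order are the answer.

A, C, I, J, K, M, Q, S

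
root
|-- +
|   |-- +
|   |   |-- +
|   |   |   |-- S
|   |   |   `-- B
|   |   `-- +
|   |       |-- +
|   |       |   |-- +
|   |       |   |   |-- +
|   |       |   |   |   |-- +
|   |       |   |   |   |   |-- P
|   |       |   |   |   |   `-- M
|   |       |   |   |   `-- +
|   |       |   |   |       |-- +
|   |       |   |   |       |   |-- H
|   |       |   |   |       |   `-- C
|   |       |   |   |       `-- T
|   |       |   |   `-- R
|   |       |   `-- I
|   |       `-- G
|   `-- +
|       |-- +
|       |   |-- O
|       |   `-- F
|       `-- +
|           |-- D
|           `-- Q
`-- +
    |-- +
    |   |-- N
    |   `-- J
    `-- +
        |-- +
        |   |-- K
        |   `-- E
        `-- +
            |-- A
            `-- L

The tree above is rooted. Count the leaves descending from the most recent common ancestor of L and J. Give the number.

6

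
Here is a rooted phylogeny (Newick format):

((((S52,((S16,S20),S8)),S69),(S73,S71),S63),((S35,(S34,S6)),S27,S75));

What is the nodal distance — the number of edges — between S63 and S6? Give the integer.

The MRCA of S63 and S6 is the root of the tree.
From S63 up to that node: 2 branches. From S6 up to the same node: 4 branches. Total: 2 + 4 = 6.

6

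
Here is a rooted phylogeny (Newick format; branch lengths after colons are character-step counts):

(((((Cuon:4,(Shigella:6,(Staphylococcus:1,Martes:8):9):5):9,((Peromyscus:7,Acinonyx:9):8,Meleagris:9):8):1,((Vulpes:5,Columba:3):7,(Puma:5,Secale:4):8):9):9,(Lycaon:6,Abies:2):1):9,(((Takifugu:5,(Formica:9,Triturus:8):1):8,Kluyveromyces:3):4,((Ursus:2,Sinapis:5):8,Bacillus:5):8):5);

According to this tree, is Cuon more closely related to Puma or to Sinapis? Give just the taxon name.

The MRCA of Cuon and Puma subtends (((Cuon,(Shigella,(Staphylococcus,Martes))),((Peromyscus,Acinonyx),Meleagris)),((Vulpes,Columba),(Puma,Secale))) (11 taxa).
The MRCA of Cuon and Sinapis is the root, subtending the entire tree (20 taxa).
The first is nested inside the second, so Cuon shares a more recent common ancestor with Puma.

Puma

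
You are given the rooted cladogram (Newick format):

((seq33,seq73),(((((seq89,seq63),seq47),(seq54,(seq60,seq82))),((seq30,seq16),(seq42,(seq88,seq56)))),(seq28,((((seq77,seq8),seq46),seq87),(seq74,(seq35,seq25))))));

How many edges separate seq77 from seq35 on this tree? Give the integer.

The MRCA of seq77 and seq35 is the node subtending ((((seq77,seq8),seq46),seq87),(seq74,(seq35,seq25))).
From seq77 up to that node: 4 branches. From seq35 up to the same node: 3 branches. Total: 4 + 3 = 7.

7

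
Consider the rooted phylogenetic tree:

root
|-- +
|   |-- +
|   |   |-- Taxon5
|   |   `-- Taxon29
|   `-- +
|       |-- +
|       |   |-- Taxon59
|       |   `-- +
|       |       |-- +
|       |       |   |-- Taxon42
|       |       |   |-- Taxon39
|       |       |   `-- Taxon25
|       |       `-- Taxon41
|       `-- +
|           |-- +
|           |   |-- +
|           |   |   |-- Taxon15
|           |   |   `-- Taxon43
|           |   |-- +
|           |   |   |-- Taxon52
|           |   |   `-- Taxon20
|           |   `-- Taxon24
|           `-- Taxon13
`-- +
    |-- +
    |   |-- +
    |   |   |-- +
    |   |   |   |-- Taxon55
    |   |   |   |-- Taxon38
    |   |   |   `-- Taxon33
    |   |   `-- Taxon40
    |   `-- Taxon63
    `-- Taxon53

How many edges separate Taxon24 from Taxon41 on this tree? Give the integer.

The MRCA of Taxon24 and Taxon41 is the node subtending ((Taxon59,((Taxon42,Taxon39,Taxon25),Taxon41)),(((Taxon15,Taxon43),(Taxon52,Taxon20),Taxon24),Taxon13)).
From Taxon24 up to that node: 3 branches. From Taxon41 up to the same node: 3 branches. Total: 3 + 3 = 6.

6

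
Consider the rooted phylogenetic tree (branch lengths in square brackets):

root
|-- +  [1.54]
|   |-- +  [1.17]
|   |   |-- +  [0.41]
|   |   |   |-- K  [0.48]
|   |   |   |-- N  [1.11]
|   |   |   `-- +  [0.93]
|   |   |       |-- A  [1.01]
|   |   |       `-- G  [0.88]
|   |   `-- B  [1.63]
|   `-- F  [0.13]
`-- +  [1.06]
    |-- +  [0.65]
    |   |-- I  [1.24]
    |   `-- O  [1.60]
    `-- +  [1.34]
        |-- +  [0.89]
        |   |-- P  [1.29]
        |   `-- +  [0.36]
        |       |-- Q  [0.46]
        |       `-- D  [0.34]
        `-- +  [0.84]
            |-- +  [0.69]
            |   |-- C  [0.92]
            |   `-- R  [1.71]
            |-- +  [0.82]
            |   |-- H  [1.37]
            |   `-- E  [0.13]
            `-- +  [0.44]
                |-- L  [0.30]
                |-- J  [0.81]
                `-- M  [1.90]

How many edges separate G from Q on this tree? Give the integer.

10

The MRCA of G and Q is the root of the tree.
From G up to that node: 5 branches. From Q up to the same node: 5 branches. Total: 5 + 5 = 10.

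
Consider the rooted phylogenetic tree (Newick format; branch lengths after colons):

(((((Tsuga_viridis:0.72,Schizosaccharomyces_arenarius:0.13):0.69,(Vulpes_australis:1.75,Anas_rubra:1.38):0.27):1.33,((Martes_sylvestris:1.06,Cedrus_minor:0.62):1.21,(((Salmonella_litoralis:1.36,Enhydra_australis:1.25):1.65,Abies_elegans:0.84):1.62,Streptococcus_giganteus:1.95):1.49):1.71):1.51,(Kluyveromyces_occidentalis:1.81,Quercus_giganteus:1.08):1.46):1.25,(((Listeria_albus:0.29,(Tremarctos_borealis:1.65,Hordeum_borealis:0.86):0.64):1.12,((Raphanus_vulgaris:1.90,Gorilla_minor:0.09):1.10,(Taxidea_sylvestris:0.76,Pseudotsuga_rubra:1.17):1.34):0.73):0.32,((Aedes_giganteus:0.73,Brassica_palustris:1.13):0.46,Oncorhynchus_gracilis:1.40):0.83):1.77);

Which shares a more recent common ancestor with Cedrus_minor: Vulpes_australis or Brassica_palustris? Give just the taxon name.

The MRCA of Cedrus_minor and Vulpes_australis subtends (((Tsuga_viridis,Schizosaccharomyces_arenarius),(Vulpes_australis,Anas_rubra)),((Martes_sylvestris,Cedrus_minor),(((Salmonella_litoralis,Enhydra_australis),Abies_elegans),Streptococcus_giganteus))) (10 taxa).
The MRCA of Cedrus_minor and Brassica_palustris is the root, subtending the entire tree (22 taxa).
The first is nested inside the second, so Cedrus_minor shares a more recent common ancestor with Vulpes_australis.

Vulpes_australis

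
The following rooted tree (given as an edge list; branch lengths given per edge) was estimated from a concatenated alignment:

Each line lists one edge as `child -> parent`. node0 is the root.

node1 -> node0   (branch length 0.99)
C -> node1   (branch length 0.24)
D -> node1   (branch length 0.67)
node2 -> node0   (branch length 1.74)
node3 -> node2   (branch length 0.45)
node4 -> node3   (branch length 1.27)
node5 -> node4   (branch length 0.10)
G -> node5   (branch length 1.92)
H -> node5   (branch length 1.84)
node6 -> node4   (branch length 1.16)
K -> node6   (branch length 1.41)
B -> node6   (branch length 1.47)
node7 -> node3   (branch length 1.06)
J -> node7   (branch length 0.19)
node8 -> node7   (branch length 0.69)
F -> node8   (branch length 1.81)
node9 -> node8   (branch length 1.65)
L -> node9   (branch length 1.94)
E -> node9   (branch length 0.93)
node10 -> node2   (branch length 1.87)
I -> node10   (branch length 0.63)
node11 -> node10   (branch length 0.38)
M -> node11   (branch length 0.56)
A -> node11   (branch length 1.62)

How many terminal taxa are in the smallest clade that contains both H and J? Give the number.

The MRCA of H and J is the node subtending (((G,H),(K,B)),(J,(F,(L,E)))).
That clade contains 8 terminal taxa: B, E, F, G, H, J, K, L.

8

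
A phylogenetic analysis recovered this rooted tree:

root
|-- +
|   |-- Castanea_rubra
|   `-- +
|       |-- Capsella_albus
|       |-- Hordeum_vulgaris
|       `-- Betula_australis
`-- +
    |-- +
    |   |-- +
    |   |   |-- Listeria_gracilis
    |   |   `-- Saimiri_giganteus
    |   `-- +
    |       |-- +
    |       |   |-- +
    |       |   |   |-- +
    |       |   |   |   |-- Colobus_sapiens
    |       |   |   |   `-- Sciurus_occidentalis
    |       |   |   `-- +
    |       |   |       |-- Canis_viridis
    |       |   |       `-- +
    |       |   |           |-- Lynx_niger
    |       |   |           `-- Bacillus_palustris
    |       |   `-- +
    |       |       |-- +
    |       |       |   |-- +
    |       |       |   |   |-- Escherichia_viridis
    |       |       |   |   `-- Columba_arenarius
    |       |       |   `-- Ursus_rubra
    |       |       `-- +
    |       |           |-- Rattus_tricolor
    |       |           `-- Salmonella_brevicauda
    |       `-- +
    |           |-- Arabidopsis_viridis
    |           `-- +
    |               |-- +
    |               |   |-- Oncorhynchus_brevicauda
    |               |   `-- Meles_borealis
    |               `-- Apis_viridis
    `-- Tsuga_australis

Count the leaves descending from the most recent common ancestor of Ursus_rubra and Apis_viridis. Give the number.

The MRCA of Ursus_rubra and Apis_viridis is the node subtending ((((Colobus_sapiens,Sciurus_occidentalis),(Canis_viridis,(Lynx_niger,Bacillus_palustris))),(((Escherichia_viridis,Columba_arenarius),Ursus_rubra),(Rattus_tricolor,Salmonella_brevicauda))),(Arabidopsis_viridis,((Oncorhynchus_brevicauda,Meles_borealis),Apis_viridis))).
That clade contains 14 terminal taxa: Apis_viridis, Arabidopsis_viridis, Bacillus_palustris, Canis_viridis, Colobus_sapiens, Columba_arenarius, Escherichia_viridis, Lynx_niger, Meles_borealis, Oncorhynchus_brevicauda, Rattus_tricolor, Salmonella_brevicauda, Sciurus_occidentalis, Ursus_rubra.

14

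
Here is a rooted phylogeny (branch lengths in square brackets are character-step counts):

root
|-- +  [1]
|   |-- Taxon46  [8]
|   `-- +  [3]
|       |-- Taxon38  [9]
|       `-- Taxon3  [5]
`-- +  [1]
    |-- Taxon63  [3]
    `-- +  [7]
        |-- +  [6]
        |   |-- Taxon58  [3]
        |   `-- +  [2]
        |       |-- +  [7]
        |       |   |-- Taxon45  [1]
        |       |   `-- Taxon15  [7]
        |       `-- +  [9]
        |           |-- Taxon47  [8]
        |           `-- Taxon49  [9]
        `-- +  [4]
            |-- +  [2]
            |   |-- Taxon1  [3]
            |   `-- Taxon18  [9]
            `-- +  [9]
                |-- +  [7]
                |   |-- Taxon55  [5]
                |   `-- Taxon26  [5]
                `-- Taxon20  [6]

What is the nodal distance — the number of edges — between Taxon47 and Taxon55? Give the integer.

8

The MRCA of Taxon47 and Taxon55 is the node subtending ((Taxon58,((Taxon45,Taxon15),(Taxon47,Taxon49))),((Taxon1,Taxon18),((Taxon55,Taxon26),Taxon20))).
From Taxon47 up to that node: 4 branches. From Taxon55 up to the same node: 4 branches. Total: 4 + 4 = 8.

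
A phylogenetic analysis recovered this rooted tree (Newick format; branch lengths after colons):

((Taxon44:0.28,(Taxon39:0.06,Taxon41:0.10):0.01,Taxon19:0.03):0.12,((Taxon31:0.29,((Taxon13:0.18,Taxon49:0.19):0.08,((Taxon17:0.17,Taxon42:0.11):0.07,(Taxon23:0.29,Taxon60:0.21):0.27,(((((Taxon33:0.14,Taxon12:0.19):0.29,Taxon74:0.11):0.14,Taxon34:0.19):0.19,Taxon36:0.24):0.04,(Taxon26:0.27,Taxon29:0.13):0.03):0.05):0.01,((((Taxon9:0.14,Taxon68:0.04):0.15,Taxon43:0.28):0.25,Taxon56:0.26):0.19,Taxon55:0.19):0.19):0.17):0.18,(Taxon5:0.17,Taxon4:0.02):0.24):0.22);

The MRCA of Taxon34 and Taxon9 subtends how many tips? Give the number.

The MRCA of Taxon34 and Taxon9 is the node subtending ((Taxon13,Taxon49),((Taxon17,Taxon42),(Taxon23,Taxon60),(((((Taxon33,Taxon12),Taxon74),Taxon34),Taxon36),(Taxon26,Taxon29))),((((Taxon9,Taxon68),Taxon43),Taxon56),Taxon55)).
That clade contains 18 terminal taxa: Taxon12, Taxon13, Taxon17, Taxon23, Taxon26, Taxon29, Taxon33, Taxon34, Taxon36, Taxon42, Taxon43, Taxon49, Taxon55, Taxon56, Taxon60, Taxon68, Taxon74, Taxon9.

18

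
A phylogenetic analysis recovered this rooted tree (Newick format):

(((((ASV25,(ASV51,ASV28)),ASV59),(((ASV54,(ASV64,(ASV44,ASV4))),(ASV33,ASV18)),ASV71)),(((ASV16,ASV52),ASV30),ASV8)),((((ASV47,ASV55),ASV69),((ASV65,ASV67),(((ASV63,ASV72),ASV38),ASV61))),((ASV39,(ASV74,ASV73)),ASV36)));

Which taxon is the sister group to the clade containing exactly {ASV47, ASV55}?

ASV69

The clade containing exactly {ASV47, ASV55} attaches to the tree at the node subtending ((ASV47,ASV55),ASV69).
The other lineage descending from that same node — the sister group — is the single tip ASV69.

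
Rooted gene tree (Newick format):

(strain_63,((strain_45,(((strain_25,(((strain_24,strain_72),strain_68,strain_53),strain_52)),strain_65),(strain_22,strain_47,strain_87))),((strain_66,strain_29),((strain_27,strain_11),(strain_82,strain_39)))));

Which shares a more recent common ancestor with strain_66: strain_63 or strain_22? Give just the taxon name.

The MRCA of strain_66 and strain_22 subtends ((strain_45,(((strain_25,(((strain_24,strain_72),strain_68,strain_53),strain_52)),strain_65),(strain_22,strain_47,strain_87))),((strain_66,strain_29),((strain_27,strain_11),(strain_82,strain_39)))) (17 taxa).
The MRCA of strain_66 and strain_63 is the root, subtending the entire tree (18 taxa).
The first is nested inside the second, so strain_66 shares a more recent common ancestor with strain_22.

strain_22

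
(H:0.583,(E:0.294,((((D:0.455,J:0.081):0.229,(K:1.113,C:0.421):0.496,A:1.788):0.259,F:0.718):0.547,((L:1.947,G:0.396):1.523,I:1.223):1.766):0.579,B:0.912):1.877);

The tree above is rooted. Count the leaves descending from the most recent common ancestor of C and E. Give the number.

11

The MRCA of C and E is the node subtending (E,((((D,J),(K,C),A),F),((L,G),I)),B).
That clade contains 11 terminal taxa: A, B, C, D, E, F, G, I, J, K, L.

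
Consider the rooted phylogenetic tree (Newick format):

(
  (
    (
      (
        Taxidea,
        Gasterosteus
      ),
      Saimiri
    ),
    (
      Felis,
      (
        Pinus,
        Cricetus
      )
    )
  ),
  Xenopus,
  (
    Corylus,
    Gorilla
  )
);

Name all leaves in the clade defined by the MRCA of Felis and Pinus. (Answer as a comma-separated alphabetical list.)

Cricetus, Felis, Pinus

Tracing Felis: it sits inside (Felis,(Pinus,Cricetus)).
Tracing Pinus: it sits inside (Pinus,Cricetus).
The smallest clade enclosing both is (Felis,(Pinus,Cricetus)); the answer is its 3 terminal taxa in alphabetical order.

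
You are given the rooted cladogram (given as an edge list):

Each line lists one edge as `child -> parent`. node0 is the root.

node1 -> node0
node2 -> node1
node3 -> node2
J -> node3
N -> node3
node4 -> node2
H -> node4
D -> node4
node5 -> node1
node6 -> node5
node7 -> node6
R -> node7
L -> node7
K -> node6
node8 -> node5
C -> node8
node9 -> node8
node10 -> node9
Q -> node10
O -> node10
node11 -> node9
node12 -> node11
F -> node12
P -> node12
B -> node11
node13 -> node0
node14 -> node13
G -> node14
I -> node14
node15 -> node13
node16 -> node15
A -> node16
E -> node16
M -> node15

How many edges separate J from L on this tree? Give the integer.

7

The MRCA of J and L is the node subtending (((J,N),(H,D)),(((R,L),K),(C,((Q,O),((F,P),B))))).
From J up to that node: 3 branches. From L up to the same node: 4 branches. Total: 3 + 4 = 7.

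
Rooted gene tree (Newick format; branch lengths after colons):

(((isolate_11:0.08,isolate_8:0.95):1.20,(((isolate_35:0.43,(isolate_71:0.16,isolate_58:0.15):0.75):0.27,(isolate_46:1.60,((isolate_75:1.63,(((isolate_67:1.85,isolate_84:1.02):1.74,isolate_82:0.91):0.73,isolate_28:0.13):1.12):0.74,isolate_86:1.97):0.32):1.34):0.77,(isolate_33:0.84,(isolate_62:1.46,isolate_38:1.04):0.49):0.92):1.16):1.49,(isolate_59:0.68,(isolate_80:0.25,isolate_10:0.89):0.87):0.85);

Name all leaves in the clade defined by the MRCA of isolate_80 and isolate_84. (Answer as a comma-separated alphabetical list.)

isolate_10, isolate_11, isolate_28, isolate_33, isolate_35, isolate_38, isolate_46, isolate_58, isolate_59, isolate_62, isolate_67, isolate_71, isolate_75, isolate_8, isolate_80, isolate_82, isolate_84, isolate_86

Tracing isolate_80: it sits inside (isolate_80,isolate_10).
Tracing isolate_84: it sits inside (isolate_67,isolate_84).
The smallest clade enclosing both is the whole tree (their MRCA is the root), so the answer is all 18 tips in alphabetical order.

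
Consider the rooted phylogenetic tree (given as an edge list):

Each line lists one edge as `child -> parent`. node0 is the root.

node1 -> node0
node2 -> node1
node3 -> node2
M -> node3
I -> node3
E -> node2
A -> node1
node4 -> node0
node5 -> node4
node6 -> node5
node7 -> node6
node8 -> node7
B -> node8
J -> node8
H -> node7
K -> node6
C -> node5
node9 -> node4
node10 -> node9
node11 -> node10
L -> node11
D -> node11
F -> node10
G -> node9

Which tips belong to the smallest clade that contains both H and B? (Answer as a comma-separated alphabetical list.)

B, H, J

Tracing H: it sits inside ((B,J),H).
Tracing B: it sits inside (B,J).
The smallest clade enclosing both is ((B,J),H); the answer is its 3 terminal taxa in alphabetical order.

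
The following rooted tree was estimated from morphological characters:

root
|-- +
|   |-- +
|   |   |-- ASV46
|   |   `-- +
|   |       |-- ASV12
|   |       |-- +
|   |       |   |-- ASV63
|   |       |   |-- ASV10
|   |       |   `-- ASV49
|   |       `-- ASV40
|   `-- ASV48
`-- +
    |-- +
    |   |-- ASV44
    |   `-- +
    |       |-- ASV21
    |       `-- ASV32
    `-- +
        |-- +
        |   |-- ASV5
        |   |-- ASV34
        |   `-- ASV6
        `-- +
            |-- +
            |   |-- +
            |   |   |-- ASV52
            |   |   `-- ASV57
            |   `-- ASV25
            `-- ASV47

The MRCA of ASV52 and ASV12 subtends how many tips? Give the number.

The MRCA of ASV52 and ASV12 is the root, so the clade is the entire tree.
That clade contains 17 terminal taxa: ASV10, ASV12, ASV21, ASV25, ASV32, ASV34, ASV40, ASV44, ASV46, ASV47, ASV48, ASV49, ASV5, ASV52, ASV57, ASV6, ASV63.

17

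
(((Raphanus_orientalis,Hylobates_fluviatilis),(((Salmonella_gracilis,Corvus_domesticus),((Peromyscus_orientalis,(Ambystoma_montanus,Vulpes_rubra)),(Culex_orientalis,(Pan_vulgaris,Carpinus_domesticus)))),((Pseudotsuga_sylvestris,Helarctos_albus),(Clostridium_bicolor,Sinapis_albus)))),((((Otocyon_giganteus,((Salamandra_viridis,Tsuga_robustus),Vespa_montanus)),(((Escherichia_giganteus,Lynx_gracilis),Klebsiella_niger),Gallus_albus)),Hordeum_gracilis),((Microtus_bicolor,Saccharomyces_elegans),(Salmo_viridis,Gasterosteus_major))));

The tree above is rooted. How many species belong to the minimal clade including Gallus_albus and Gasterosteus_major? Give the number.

13

The MRCA of Gallus_albus and Gasterosteus_major is the node subtending ((((Otocyon_giganteus,((Salamandra_viridis,Tsuga_robustus),Vespa_montanus)),(((Escherichia_giganteus,Lynx_gracilis),Klebsiella_niger),Gallus_albus)),Hordeum_gracilis),((Microtus_bicolor,Saccharomyces_elegans),(Salmo_viridis,Gasterosteus_major))).
That clade contains 13 terminal taxa: Escherichia_giganteus, Gallus_albus, Gasterosteus_major, Hordeum_gracilis, Klebsiella_niger, Lynx_gracilis, Microtus_bicolor, Otocyon_giganteus, Saccharomyces_elegans, Salamandra_viridis, Salmo_viridis, Tsuga_robustus, Vespa_montanus.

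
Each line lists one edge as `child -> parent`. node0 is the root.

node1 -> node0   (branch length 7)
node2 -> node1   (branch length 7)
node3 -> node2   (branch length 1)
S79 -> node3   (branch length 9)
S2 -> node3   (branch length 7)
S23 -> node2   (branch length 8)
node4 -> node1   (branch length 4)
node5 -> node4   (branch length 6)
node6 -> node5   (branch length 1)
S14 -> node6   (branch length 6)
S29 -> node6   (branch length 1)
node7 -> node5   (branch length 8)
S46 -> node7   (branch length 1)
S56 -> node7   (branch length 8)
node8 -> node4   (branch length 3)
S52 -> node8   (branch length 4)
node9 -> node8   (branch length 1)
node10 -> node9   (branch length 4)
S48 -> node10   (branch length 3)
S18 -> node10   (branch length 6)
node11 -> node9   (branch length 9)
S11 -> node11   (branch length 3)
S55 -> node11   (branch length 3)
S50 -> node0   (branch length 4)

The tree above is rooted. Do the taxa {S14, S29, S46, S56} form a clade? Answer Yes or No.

The most recent common ancestor of these taxa subtends ((S14,S29),(S46,S56)).
That clade has exactly 4 tips — every listed taxon and nothing else — so the group is monophyletic.

Yes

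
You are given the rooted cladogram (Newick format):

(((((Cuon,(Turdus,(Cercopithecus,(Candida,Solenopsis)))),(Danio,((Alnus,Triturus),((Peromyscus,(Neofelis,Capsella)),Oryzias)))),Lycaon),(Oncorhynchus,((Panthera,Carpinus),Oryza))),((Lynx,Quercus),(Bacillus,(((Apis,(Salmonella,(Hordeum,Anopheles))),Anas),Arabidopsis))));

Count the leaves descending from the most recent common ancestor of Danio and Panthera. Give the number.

The MRCA of Danio and Panthera is the node subtending ((((Cuon,(Turdus,(Cercopithecus,(Candida,Solenopsis)))),(Danio,((Alnus,Triturus),((Peromyscus,(Neofelis,Capsella)),Oryzias)))),Lycaon),(Oncorhynchus,((Panthera,Carpinus),Oryza))).
That clade contains 17 terminal taxa: Alnus, Candida, Capsella, Carpinus, Cercopithecus, Cuon, Danio, Lycaon, Neofelis, Oncorhynchus, Oryza, Oryzias, Panthera, Peromyscus, Solenopsis, Triturus, Turdus.

17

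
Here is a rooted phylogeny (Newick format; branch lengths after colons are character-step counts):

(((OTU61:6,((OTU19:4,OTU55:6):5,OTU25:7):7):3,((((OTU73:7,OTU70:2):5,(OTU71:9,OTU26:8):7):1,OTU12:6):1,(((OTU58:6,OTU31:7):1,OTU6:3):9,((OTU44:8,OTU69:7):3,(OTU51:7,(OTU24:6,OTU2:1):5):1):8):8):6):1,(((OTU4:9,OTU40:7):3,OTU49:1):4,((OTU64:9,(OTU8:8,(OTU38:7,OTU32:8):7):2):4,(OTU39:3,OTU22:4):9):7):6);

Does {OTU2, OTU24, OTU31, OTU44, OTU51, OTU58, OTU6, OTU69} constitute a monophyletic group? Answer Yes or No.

Yes

The most recent common ancestor of these taxa subtends (((OTU58,OTU31),OTU6),((OTU44,OTU69),(OTU51,(OTU24,OTU2)))).
That clade has exactly 8 tips — every listed taxon and nothing else — so the group is monophyletic.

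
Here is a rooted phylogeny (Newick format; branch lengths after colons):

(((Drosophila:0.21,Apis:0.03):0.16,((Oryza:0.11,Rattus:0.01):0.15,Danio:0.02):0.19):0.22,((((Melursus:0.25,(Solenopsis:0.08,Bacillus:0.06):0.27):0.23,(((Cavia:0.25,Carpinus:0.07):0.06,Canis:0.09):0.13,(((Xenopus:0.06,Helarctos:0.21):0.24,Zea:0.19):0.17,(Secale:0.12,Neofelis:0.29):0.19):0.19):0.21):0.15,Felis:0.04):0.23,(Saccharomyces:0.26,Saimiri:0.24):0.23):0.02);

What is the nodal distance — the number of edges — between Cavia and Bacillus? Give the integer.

The MRCA of Cavia and Bacillus is the node subtending ((Melursus,(Solenopsis,Bacillus)),(((Cavia,Carpinus),Canis),(((Xenopus,Helarctos),Zea),(Secale,Neofelis)))).
From Cavia up to that node: 4 branches. From Bacillus up to the same node: 3 branches. Total: 4 + 3 = 7.

7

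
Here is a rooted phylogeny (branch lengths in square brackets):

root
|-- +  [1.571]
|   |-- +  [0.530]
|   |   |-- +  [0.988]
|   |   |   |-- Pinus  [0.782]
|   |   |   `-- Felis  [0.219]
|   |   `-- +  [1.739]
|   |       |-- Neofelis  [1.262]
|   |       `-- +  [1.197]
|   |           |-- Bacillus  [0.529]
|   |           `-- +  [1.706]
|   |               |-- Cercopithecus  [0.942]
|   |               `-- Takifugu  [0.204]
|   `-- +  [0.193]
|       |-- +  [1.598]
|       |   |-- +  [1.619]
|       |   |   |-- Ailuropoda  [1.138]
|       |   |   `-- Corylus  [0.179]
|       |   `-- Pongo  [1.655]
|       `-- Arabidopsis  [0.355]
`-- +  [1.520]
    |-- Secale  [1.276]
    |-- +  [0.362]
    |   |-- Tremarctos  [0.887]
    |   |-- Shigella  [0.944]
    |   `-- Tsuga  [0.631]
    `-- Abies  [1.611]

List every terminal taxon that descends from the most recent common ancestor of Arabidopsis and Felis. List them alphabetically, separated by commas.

Ailuropoda, Arabidopsis, Bacillus, Cercopithecus, Corylus, Felis, Neofelis, Pinus, Pongo, Takifugu

Tracing Arabidopsis: it sits inside (((Ailuropoda,Corylus),Pongo),Arabidopsis).
Tracing Felis: it sits inside (Pinus,Felis).
The smallest clade enclosing both is (((Pinus,Felis),(Neofelis,(Bacillus,(Cercopithecus,Takifugu)))),(((Ailuropoda,Corylus),Pongo),Arabidopsis)); the answer is its 10 terminal taxa in alphabetical order.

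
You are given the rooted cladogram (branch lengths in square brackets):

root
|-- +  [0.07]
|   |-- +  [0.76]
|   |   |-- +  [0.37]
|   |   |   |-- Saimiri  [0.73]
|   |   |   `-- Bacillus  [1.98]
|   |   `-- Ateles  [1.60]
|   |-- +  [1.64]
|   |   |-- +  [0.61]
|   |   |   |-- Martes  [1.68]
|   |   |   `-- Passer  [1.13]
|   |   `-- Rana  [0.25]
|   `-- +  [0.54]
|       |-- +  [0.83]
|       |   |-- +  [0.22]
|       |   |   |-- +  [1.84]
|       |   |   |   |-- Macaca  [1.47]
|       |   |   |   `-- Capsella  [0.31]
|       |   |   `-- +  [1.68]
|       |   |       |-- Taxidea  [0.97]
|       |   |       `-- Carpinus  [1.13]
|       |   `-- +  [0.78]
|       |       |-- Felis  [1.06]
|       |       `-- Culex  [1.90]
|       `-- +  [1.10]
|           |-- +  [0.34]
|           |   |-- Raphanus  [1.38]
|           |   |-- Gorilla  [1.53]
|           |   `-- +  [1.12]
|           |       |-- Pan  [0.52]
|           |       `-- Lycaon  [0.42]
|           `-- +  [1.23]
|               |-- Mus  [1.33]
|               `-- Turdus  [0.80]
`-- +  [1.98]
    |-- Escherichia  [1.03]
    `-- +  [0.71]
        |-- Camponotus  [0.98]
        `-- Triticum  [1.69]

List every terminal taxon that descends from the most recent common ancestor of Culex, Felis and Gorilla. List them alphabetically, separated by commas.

Capsella, Carpinus, Culex, Felis, Gorilla, Lycaon, Macaca, Mus, Pan, Raphanus, Taxidea, Turdus

Tracing Culex: it sits inside (Felis,Culex).
Tracing Felis: it sits inside (Felis,Culex).
Tracing Gorilla: it sits inside (Raphanus,Gorilla,(Pan,Lycaon)).
The smallest clade enclosing all 3 is ((((Macaca,Capsella),(Taxidea,Carpinus)),(Felis,Culex)),((Raphanus,Gorilla,(Pan,Lycaon)),(Mus,Turdus))); the answer is its 12 terminal taxa in alphabetical order.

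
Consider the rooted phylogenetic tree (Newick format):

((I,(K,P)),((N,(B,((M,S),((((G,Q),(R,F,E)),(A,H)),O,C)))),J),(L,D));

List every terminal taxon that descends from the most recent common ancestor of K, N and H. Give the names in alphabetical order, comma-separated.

A, B, C, D, E, F, G, H, I, J, K, L, M, N, O, P, Q, R, S

Tracing K: it sits inside (K,P).
Tracing N: it sits inside (N,(B,((M,S),((((G,Q),(R,F,E)),(A,H)),O,C)))).
Tracing H: it sits inside (A,H).
The smallest clade enclosing all 3 is the whole tree (their MRCA is the root), so the answer is all 19 tips in alphabetical order.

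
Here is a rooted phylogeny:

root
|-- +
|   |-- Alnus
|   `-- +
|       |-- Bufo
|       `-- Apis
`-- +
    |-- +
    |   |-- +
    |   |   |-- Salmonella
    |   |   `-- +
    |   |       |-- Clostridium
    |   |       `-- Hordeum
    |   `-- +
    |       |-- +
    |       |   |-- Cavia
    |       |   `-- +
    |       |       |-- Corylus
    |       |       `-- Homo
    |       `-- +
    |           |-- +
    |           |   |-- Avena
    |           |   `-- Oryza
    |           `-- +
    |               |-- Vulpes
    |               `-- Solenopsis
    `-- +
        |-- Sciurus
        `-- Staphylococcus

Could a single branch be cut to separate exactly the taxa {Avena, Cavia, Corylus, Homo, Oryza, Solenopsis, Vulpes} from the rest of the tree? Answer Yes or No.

The most recent common ancestor of these taxa subtends ((Cavia,(Corylus,Homo)),((Avena,Oryza),(Vulpes,Solenopsis))).
That clade has exactly 7 tips — every listed taxon and nothing else — so the group is monophyletic.

Yes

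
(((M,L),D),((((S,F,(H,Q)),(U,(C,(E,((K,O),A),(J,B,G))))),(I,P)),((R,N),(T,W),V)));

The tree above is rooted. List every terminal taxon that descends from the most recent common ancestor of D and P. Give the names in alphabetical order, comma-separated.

Tracing D: it sits inside ((M,L),D).
Tracing P: it sits inside (I,P).
The smallest clade enclosing both is the whole tree (their MRCA is the root), so the answer is all 23 tips in alphabetical order.

A, B, C, D, E, F, G, H, I, J, K, L, M, N, O, P, Q, R, S, T, U, V, W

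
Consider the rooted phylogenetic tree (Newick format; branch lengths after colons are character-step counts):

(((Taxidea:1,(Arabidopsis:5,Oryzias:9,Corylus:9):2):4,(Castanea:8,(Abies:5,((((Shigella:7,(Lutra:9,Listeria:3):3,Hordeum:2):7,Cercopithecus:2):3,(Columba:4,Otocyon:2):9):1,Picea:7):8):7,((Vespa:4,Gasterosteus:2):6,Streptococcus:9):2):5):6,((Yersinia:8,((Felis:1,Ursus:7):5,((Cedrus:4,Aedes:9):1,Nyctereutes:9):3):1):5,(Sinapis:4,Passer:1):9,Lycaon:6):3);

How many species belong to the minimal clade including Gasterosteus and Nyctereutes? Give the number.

26

The MRCA of Gasterosteus and Nyctereutes is the root, so the clade is the entire tree.
That clade contains 26 terminal taxa: Abies, Aedes, Arabidopsis, Castanea, Cedrus, Cercopithecus, Columba, Corylus, Felis, Gasterosteus, Hordeum, Listeria, Lutra, Lycaon, Nyctereutes, Oryzias, Otocyon, Passer, Picea, Shigella, Sinapis, Streptococcus, Taxidea, Ursus, Vespa, Yersinia.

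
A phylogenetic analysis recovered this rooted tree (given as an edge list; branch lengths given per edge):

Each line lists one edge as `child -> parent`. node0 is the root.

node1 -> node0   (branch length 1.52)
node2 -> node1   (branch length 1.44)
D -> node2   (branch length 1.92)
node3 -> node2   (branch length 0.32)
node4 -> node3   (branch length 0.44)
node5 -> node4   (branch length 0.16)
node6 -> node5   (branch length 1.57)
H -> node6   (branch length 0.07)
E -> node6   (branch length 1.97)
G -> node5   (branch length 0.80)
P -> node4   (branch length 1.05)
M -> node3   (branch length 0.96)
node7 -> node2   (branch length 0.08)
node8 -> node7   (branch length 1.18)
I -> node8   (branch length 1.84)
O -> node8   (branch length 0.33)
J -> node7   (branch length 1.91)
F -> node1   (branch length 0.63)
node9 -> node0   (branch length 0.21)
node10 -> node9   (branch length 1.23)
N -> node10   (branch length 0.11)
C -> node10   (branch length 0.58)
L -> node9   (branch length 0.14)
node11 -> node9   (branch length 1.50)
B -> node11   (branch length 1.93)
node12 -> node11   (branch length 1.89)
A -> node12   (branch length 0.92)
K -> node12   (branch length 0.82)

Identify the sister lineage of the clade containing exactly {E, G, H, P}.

The clade containing exactly {E, G, H, P} attaches to the tree at the node subtending ((((H,E),G),P),M).
The other lineage descending from that same node — the sister group — is the single tip M.

M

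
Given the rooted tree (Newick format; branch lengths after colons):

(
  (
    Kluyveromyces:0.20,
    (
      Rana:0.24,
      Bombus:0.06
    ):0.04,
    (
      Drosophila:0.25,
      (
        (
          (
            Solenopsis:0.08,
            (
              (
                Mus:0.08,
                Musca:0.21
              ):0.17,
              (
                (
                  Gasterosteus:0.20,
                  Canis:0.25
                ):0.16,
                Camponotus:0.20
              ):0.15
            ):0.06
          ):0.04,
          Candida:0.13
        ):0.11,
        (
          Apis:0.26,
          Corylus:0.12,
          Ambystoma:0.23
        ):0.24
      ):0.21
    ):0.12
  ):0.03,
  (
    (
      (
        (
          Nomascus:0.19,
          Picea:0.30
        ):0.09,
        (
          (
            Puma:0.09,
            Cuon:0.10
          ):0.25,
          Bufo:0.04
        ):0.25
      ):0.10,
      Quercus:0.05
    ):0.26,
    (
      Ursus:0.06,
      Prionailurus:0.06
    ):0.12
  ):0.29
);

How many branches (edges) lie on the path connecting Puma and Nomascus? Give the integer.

The MRCA of Puma and Nomascus is the node subtending ((Nomascus,Picea),((Puma,Cuon),Bufo)).
From Puma up to that node: 3 branches. From Nomascus up to the same node: 2 branches. Total: 3 + 2 = 5.

5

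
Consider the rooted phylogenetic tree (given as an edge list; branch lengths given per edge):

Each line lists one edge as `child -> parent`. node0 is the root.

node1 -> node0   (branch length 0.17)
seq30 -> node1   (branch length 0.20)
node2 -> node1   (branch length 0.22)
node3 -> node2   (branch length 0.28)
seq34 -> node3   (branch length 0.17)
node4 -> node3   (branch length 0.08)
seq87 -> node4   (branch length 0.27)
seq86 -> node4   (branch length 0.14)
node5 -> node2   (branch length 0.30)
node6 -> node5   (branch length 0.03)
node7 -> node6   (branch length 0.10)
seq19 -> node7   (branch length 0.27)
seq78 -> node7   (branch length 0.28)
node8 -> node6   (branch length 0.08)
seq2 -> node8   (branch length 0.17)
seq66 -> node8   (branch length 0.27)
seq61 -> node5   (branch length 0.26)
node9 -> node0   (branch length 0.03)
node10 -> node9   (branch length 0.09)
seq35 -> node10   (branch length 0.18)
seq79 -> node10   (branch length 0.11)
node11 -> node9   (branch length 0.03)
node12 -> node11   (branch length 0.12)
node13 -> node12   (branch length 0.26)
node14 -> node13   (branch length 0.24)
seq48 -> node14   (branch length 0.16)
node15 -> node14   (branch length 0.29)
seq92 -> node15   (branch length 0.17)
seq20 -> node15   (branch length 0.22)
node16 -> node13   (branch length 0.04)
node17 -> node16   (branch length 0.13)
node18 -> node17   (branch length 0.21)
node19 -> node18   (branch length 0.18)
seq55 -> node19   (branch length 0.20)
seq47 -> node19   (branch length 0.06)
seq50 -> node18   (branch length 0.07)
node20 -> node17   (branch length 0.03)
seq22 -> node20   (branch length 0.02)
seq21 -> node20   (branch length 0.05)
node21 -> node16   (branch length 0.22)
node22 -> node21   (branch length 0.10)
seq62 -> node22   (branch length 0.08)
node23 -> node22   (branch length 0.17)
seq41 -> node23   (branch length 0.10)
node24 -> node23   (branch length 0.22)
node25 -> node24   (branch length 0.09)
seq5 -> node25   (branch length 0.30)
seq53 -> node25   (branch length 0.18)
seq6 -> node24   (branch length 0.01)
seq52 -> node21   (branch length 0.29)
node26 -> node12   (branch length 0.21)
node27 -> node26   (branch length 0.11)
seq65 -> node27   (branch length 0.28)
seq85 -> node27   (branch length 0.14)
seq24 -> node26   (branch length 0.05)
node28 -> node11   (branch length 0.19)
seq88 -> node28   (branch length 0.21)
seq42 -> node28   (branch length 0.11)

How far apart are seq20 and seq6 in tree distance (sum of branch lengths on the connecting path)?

The path runs seq20 → … → MRCA → … → seq6; the MRCA is the node subtending ((seq48,(seq92,seq20)),((((seq55,seq47),seq50),(seq22,seq21)),((seq62,(seq41,((seq5,seq53),seq6))),seq52))).
Branch lengths along that path: 0.22 + 0.29 + 0.24 + 0.04 + 0.22 + 0.10 + 0.17 + 0.22 + 0.01 = 1.51.

1.51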